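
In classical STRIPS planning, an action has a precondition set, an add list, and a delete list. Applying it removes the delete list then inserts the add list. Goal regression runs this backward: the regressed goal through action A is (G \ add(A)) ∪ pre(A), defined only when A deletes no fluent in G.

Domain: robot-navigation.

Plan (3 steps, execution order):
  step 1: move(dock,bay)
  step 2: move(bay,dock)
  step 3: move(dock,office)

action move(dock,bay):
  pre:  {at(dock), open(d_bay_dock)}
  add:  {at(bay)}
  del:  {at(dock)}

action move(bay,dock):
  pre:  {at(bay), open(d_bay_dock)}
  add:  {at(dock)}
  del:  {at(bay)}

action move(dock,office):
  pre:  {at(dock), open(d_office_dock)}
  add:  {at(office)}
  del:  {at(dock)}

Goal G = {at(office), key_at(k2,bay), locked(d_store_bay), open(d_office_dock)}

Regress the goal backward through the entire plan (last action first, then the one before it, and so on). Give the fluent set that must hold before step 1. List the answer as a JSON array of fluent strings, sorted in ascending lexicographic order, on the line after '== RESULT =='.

Work backward from the goal:
  through step 3 (move(dock,office)): drop {at(office)}, keep {key_at(k2,bay), locked(d_store_bay), open(d_office_dock)}, require {at(dock), open(d_office_dock)}
    → {at(dock), key_at(k2,bay), locked(d_store_bay), open(d_office_dock)}
  through step 2 (move(bay,dock)): drop {at(dock)}, keep {key_at(k2,bay), locked(d_store_bay), open(d_office_dock)}, require {at(bay), open(d_bay_dock)}
    → {at(bay), key_at(k2,bay), locked(d_store_bay), open(d_bay_dock), open(d_office_dock)}
  through step 1 (move(dock,bay)): drop {at(bay)}, keep {key_at(k2,bay), locked(d_store_bay), open(d_bay_dock), open(d_office_dock)}, require {at(dock), open(d_bay_dock)}
    → {at(dock), key_at(k2,bay), locked(d_store_bay), open(d_bay_dock), open(d_office_dock)}

== RESULT ==
["at(dock)", "key_at(k2,bay)", "locked(d_store_bay)", "open(d_bay_dock)", "open(d_office_dock)"]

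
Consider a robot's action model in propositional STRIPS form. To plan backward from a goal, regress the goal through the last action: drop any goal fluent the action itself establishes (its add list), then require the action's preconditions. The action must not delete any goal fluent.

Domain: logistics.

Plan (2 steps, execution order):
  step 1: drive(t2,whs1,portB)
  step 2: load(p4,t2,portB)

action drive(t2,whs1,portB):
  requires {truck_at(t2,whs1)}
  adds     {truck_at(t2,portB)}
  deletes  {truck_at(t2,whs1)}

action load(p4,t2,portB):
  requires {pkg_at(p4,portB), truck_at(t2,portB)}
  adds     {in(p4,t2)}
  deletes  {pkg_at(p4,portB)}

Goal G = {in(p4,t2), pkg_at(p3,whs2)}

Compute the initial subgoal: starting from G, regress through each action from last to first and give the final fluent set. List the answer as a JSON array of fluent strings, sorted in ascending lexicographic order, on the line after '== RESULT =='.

Regress step by step:
  through step 2 (load(p4,t2,portB)): drop {in(p4,t2)}, keep {pkg_at(p3,whs2)}, require {pkg_at(p4,portB), truck_at(t2,portB)}
    → {pkg_at(p3,whs2), pkg_at(p4,portB), truck_at(t2,portB)}
  through step 1 (drive(t2,whs1,portB)): drop {truck_at(t2,portB)}, keep {pkg_at(p3,whs2), pkg_at(p4,portB)}, require {truck_at(t2,whs1)}
    → {pkg_at(p3,whs2), pkg_at(p4,portB), truck_at(t2,whs1)}

== RESULT ==
["pkg_at(p3,whs2)", "pkg_at(p4,portB)", "truck_at(t2,whs1)"]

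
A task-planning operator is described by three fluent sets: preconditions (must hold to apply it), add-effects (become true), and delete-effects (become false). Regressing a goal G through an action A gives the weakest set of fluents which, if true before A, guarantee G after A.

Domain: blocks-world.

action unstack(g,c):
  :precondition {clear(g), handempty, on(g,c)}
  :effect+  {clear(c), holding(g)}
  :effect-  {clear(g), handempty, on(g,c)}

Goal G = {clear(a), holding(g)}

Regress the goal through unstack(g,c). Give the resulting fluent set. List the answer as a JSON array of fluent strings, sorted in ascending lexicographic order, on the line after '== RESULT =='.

Compute (G \ add) ∪ pre:
  G ∩ del = {}  (empty — regression defined)
  G \ add = {clear(a), holding(g)} \ {clear(c), holding(g)} = {clear(a)}
  ∪ pre   = {clear(a)} ∪ {clear(g), handempty, on(g,c)}
          = {clear(a), clear(g), handempty, on(g,c)}

== RESULT ==
["clear(a)", "clear(g)", "handempty", "on(g,c)"]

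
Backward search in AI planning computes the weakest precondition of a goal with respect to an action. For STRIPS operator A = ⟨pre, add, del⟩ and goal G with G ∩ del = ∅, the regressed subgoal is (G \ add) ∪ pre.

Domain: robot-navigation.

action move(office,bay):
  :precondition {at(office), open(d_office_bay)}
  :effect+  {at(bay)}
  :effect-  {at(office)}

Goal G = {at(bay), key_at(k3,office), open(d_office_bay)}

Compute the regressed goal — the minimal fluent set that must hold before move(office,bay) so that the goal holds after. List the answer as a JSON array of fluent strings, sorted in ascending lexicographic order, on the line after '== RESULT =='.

Compute (G \ add) ∪ pre:
  G ∩ del = {}  (empty — regression defined)
  G \ add = {at(bay), key_at(k3,office), open(d_office_bay)} \ {at(bay)} = {key_at(k3,office), open(d_office_bay)}
  ∪ pre   = {key_at(k3,office), open(d_office_bay)} ∪ {at(office), open(d_office_bay)}
          = {at(office), key_at(k3,office), open(d_office_bay)}

== RESULT ==
["at(office)", "key_at(k3,office)", "open(d_office_bay)"]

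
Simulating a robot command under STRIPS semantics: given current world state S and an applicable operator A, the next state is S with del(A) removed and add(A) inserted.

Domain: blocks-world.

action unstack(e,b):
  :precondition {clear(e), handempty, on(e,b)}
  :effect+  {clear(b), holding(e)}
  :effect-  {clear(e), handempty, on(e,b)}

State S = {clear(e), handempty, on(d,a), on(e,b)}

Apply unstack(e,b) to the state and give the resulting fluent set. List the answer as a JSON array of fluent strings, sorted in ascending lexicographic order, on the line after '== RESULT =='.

Compute (S \ del) ∪ add:
  pre ⊆ S: {clear(e), handempty, on(e,b)} ⊆ S  — applicable
  S \ del = {on(d,a)}
  ∪ add   = {clear(b), holding(e), on(d,a)}

== RESULT ==
["clear(b)", "holding(e)", "on(d,a)"]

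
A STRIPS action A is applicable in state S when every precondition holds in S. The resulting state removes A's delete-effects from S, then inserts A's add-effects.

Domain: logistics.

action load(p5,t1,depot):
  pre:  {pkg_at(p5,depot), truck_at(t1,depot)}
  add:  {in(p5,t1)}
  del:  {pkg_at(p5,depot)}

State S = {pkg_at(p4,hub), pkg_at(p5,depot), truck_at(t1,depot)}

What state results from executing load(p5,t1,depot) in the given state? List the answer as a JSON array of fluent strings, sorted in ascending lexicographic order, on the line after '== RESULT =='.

Progress:
  pre ⊆ S: {pkg_at(p5,depot), truck_at(t1,depot)} ⊆ S  — applicable
  S \ del = {pkg_at(p4,hub), truck_at(t1,depot)}
  ∪ add   = {in(p5,t1), pkg_at(p4,hub), truck_at(t1,depot)}

== RESULT ==
["in(p5,t1)", "pkg_at(p4,hub)", "truck_at(t1,depot)"]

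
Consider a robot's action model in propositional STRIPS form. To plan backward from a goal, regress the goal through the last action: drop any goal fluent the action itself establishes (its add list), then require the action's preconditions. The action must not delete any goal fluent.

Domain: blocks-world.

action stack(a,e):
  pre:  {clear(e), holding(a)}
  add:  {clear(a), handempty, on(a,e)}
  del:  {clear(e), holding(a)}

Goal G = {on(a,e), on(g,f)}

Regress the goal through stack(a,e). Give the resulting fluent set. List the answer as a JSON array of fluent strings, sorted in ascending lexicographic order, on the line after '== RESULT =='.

Regress:
  G ∩ del = {}  (empty — regression defined)
  G \ add = {on(a,e), on(g,f)} \ {clear(a), handempty, on(a,e)} = {on(g,f)}
  ∪ pre   = {on(g,f)} ∪ {clear(e), holding(a)}
          = {clear(e), holding(a), on(g,f)}

== RESULT ==
["clear(e)", "holding(a)", "on(g,f)"]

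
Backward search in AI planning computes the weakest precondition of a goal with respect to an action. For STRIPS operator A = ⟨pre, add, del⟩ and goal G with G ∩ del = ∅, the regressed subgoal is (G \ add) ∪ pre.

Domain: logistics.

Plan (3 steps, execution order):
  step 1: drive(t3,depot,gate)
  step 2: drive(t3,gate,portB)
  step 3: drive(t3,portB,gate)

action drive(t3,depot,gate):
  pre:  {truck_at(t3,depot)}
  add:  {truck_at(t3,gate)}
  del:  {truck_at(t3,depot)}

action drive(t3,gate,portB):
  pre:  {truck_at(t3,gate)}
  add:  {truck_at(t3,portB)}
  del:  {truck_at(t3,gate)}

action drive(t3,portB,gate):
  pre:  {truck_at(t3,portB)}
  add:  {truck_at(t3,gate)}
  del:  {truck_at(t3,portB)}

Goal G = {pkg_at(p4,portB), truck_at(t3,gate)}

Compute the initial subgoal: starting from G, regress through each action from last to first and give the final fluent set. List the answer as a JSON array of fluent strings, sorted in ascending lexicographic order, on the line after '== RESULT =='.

Regress step by step:
  through step 3 (drive(t3,portB,gate)): drop {truck_at(t3,gate)}, keep {pkg_at(p4,portB)}, require {truck_at(t3,portB)}
    → {pkg_at(p4,portB), truck_at(t3,portB)}
  through step 2 (drive(t3,gate,portB)): drop {truck_at(t3,portB)}, keep {pkg_at(p4,portB)}, require {truck_at(t3,gate)}
    → {pkg_at(p4,portB), truck_at(t3,gate)}
  through step 1 (drive(t3,depot,gate)): drop {truck_at(t3,gate)}, keep {pkg_at(p4,portB)}, require {truck_at(t3,depot)}
    → {pkg_at(p4,portB), truck_at(t3,depot)}

== RESULT ==
["pkg_at(p4,portB)", "truck_at(t3,depot)"]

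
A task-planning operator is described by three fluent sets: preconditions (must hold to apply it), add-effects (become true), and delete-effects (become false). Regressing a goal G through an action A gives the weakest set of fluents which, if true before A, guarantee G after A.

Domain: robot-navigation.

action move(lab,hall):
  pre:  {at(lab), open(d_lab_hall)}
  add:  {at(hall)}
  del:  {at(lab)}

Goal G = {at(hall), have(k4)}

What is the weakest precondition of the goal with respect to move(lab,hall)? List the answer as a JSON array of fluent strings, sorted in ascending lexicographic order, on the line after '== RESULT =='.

Regress:
  G ∩ del = {}  (empty — regression defined)
  G \ add = {at(hall), have(k4)} \ {at(hall)} = {have(k4)}
  ∪ pre   = {have(k4)} ∪ {at(lab), open(d_lab_hall)}
          = {at(lab), have(k4), open(d_lab_hall)}

== RESULT ==
["at(lab)", "have(k4)", "open(d_lab_hall)"]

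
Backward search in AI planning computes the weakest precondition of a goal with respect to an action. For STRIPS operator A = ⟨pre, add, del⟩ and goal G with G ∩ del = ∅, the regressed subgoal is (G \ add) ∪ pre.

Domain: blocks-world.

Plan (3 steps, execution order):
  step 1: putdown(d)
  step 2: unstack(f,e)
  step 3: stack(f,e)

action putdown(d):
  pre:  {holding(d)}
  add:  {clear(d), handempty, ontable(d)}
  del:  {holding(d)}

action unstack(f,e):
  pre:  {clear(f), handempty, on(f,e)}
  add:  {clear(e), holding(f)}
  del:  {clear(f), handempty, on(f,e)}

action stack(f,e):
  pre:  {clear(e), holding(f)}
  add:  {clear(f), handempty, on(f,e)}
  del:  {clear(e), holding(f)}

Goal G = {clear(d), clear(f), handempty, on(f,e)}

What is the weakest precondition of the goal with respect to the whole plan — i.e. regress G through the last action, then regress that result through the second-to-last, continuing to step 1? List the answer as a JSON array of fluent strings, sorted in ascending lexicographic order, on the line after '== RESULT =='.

Regress step by step:
  through step 3 (stack(f,e)): drop {clear(f), handempty, on(f,e)}, keep {clear(d)}, require {clear(e), holding(f)}
    → {clear(d), clear(e), holding(f)}
  through step 2 (unstack(f,e)): drop {clear(e), holding(f)}, keep {clear(d)}, require {clear(f), handempty, on(f,e)}
    → {clear(d), clear(f), handempty, on(f,e)}
  through step 1 (putdown(d)): drop {clear(d), handempty}, keep {clear(f), on(f,e)}, require {holding(d)}
    → {clear(f), holding(d), on(f,e)}

== RESULT ==
["clear(f)", "holding(d)", "on(f,e)"]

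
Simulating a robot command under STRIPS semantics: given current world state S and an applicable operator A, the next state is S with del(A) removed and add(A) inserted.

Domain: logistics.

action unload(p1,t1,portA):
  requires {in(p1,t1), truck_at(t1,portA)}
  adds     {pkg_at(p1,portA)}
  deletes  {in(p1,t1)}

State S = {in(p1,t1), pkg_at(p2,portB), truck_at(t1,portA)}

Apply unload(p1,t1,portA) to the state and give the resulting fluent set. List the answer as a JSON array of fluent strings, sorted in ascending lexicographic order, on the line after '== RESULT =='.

Compute (S \ del) ∪ add:
  pre ⊆ S: {in(p1,t1), truck_at(t1,portA)} ⊆ S  — applicable
  S \ del = {pkg_at(p2,portB), truck_at(t1,portA)}
  ∪ add   = {pkg_at(p1,portA), pkg_at(p2,portB), truck_at(t1,portA)}

== RESULT ==
["pkg_at(p1,portA)", "pkg_at(p2,portB)", "truck_at(t1,portA)"]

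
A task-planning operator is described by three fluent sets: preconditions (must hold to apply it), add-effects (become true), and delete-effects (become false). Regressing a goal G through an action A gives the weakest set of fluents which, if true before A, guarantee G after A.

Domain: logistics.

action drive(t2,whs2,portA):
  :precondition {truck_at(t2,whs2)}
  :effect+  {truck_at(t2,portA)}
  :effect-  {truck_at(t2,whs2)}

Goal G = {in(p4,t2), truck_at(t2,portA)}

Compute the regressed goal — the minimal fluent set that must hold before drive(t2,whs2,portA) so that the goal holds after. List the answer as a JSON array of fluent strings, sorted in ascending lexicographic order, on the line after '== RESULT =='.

Compute (G \ add) ∪ pre:
  G ∩ del = {}  (empty — regression defined)
  G \ add = {in(p4,t2), truck_at(t2,portA)} \ {truck_at(t2,portA)} = {in(p4,t2)}
  ∪ pre   = {in(p4,t2)} ∪ {truck_at(t2,whs2)}
          = {in(p4,t2), truck_at(t2,whs2)}

== RESULT ==
["in(p4,t2)", "truck_at(t2,whs2)"]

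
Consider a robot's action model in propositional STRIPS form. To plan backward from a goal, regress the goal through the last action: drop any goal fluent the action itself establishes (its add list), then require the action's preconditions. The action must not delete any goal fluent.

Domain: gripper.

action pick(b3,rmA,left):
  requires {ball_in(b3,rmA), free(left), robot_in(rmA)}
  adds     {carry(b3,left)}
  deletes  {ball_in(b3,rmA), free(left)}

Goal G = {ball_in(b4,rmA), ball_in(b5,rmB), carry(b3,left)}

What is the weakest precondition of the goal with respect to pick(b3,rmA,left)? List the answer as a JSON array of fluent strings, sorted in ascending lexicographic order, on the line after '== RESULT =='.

Regress:
  G ∩ del = {}  (empty — regression defined)
  G \ add = {ball_in(b4,rmA), ball_in(b5,rmB), carry(b3,left)} \ {carry(b3,left)} = {ball_in(b4,rmA), ball_in(b5,rmB)}
  ∪ pre   = {ball_in(b4,rmA), ball_in(b5,rmB)} ∪ {ball_in(b3,rmA), free(left), robot_in(rmA)}
          = {ball_in(b3,rmA), ball_in(b4,rmA), ball_in(b5,rmB), free(left), robot_in(rmA)}

== RESULT ==
["ball_in(b3,rmA)", "ball_in(b4,rmA)", "ball_in(b5,rmB)", "free(left)", "robot_in(rmA)"]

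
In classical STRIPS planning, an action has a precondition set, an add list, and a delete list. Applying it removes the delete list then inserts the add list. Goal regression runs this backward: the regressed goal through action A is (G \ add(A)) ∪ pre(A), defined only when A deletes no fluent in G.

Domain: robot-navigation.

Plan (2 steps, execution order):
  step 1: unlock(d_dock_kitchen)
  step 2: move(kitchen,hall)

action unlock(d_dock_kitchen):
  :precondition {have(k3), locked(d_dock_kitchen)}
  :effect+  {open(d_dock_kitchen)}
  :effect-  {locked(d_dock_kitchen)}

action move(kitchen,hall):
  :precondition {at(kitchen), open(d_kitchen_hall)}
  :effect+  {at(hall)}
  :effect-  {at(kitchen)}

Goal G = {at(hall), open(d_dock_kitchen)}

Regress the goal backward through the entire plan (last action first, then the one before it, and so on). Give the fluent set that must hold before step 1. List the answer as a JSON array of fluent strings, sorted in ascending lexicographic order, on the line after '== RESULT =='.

Work backward from the goal:
  through step 2 (move(kitchen,hall)): drop {at(hall)}, keep {open(d_dock_kitchen)}, require {at(kitchen), open(d_kitchen_hall)}
    → {at(kitchen), open(d_dock_kitchen), open(d_kitchen_hall)}
  through step 1 (unlock(d_dock_kitchen)): drop {open(d_dock_kitchen)}, keep {at(kitchen), open(d_kitchen_hall)}, require {have(k3), locked(d_dock_kitchen)}
    → {at(kitchen), have(k3), locked(d_dock_kitchen), open(d_kitchen_hall)}

== RESULT ==
["at(kitchen)", "have(k3)", "locked(d_dock_kitchen)", "open(d_kitchen_hall)"]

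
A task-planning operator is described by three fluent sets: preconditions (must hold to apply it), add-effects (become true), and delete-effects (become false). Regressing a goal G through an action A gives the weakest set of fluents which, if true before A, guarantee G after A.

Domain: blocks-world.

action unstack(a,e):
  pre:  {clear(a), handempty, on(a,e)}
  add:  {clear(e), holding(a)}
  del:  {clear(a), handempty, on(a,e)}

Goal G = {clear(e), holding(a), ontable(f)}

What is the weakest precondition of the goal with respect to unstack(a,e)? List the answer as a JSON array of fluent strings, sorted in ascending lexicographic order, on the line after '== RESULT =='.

Regress:
  G ∩ del = {}  (empty — regression defined)
  G \ add = {clear(e), holding(a), ontable(f)} \ {clear(e), holding(a)} = {ontable(f)}
  ∪ pre   = {ontable(f)} ∪ {clear(a), handempty, on(a,e)}
          = {clear(a), handempty, on(a,e), ontable(f)}

== RESULT ==
["clear(a)", "handempty", "on(a,e)", "ontable(f)"]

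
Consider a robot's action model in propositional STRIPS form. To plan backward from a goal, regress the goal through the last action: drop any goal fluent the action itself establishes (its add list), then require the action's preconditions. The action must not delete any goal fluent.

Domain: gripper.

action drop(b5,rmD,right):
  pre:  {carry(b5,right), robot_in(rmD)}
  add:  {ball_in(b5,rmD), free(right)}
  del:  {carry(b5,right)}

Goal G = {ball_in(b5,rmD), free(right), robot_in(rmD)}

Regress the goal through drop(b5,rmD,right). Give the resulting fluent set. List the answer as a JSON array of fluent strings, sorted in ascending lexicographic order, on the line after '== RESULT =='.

Compute (G \ add) ∪ pre:
  G ∩ del = {}  (empty — regression defined)
  G \ add = {ball_in(b5,rmD), free(right), robot_in(rmD)} \ {ball_in(b5,rmD), free(right)} = {robot_in(rmD)}
  ∪ pre   = {robot_in(rmD)} ∪ {carry(b5,right), robot_in(rmD)}
          = {carry(b5,right), robot_in(rmD)}

== RESULT ==
["carry(b5,right)", "robot_in(rmD)"]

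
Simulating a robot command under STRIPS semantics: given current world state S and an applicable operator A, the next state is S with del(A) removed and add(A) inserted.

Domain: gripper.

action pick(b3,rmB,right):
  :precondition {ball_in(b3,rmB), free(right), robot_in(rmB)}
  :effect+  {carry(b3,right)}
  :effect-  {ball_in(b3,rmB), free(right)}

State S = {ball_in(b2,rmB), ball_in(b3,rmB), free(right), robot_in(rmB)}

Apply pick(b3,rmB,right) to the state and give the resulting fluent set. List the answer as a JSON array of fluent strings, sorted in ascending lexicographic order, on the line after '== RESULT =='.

Progress:
  pre ⊆ S: {ball_in(b3,rmB), free(right), robot_in(rmB)} ⊆ S  — applicable
  S \ del = {ball_in(b2,rmB), robot_in(rmB)}
  ∪ add   = {ball_in(b2,rmB), carry(b3,right), robot_in(rmB)}

== RESULT ==
["ball_in(b2,rmB)", "carry(b3,right)", "robot_in(rmB)"]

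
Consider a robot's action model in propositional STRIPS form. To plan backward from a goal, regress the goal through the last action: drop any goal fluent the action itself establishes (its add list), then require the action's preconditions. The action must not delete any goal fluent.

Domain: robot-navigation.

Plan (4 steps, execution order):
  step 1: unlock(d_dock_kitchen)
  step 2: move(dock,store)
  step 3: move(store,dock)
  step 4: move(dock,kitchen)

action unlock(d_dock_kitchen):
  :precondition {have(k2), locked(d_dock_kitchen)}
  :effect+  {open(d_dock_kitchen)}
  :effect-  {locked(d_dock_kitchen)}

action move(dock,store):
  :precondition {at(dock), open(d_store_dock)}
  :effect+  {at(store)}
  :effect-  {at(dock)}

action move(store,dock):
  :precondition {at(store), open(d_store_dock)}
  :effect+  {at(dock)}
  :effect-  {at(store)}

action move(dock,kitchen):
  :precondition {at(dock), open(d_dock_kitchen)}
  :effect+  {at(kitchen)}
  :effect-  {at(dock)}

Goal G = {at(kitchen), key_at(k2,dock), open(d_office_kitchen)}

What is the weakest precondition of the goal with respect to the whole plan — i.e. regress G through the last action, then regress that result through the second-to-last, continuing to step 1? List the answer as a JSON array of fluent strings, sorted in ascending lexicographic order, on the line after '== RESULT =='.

Work backward from the goal:
  through step 4 (move(dock,kitchen)): drop {at(kitchen)}, keep {key_at(k2,dock), open(d_office_kitchen)}, require {at(dock), open(d_dock_kitchen)}
    → {at(dock), key_at(k2,dock), open(d_dock_kitchen), open(d_office_kitchen)}
  through step 3 (move(store,dock)): drop {at(dock)}, keep {key_at(k2,dock), open(d_dock_kitchen), open(d_office_kitchen)}, require {at(store), open(d_store_dock)}
    → {at(store), key_at(k2,dock), open(d_dock_kitchen), open(d_office_kitchen), open(d_store_dock)}
  through step 2 (move(dock,store)): drop {at(store)}, keep {key_at(k2,dock), open(d_dock_kitchen), open(d_office_kitchen), open(d_store_dock)}, require {at(dock), open(d_store_dock)}
    → {at(dock), key_at(k2,dock), open(d_dock_kitchen), open(d_office_kitchen), open(d_store_dock)}
  through step 1 (unlock(d_dock_kitchen)): drop {open(d_dock_kitchen)}, keep {at(dock), key_at(k2,dock), open(d_office_kitchen), open(d_store_dock)}, require {have(k2), locked(d_dock_kitchen)}
    → {at(dock), have(k2), key_at(k2,dock), locked(d_dock_kitchen), open(d_office_kitchen), open(d_store_dock)}

== RESULT ==
["at(dock)", "have(k2)", "key_at(k2,dock)", "locked(d_dock_kitchen)", "open(d_office_kitchen)", "open(d_store_dock)"]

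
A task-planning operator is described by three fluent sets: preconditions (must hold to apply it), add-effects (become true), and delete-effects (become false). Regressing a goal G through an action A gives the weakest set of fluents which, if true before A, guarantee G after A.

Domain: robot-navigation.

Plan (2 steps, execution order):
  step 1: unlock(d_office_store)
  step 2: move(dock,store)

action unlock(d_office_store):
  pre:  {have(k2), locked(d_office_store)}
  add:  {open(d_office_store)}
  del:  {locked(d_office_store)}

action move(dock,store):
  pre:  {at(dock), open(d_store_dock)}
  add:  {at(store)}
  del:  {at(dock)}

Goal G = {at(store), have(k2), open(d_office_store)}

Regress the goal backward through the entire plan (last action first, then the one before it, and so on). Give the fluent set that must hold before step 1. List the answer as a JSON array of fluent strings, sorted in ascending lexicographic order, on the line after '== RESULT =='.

Regress step by step:
  through step 2 (move(dock,store)): drop {at(store)}, keep {have(k2), open(d_office_store)}, require {at(dock), open(d_store_dock)}
    → {at(dock), have(k2), open(d_office_store), open(d_store_dock)}
  through step 1 (unlock(d_office_store)): drop {open(d_office_store)}, keep {at(dock), have(k2), open(d_store_dock)}, require {have(k2), locked(d_office_store)}
    → {at(dock), have(k2), locked(d_office_store), open(d_store_dock)}

== RESULT ==
["at(dock)", "have(k2)", "locked(d_office_store)", "open(d_store_dock)"]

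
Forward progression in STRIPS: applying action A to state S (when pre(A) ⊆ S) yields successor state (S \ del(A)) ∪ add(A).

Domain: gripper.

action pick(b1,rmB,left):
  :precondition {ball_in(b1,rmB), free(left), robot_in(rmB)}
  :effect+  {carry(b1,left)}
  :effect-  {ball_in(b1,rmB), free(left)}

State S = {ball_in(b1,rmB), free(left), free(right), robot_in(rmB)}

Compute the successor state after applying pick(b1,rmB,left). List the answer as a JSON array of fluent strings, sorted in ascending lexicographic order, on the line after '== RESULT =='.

Progress:
  pre ⊆ S: {ball_in(b1,rmB), free(left), robot_in(rmB)} ⊆ S  — applicable
  S \ del = {free(right), robot_in(rmB)}
  ∪ add   = {carry(b1,left), free(right), robot_in(rmB)}

== RESULT ==
["carry(b1,left)", "free(right)", "robot_in(rmB)"]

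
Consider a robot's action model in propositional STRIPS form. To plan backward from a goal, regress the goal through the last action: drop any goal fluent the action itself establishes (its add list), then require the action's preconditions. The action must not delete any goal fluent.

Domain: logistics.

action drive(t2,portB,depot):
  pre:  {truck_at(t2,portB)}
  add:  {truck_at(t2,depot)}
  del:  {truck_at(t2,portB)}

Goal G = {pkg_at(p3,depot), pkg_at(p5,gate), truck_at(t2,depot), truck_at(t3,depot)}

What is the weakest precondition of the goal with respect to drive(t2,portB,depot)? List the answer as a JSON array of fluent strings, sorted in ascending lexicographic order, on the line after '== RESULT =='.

Regress:
  G ∩ del = {}  (empty — regression defined)
  G \ add = {pkg_at(p3,depot), pkg_at(p5,gate), truck_at(t2,depot), truck_at(t3,depot)} \ {truck_at(t2,depot)} = {pkg_at(p3,depot), pkg_at(p5,gate), truck_at(t3,depot)}
  ∪ pre   = {pkg_at(p3,depot), pkg_at(p5,gate), truck_at(t3,depot)} ∪ {truck_at(t2,portB)}
          = {pkg_at(p3,depot), pkg_at(p5,gate), truck_at(t2,portB), truck_at(t3,depot)}

== RESULT ==
["pkg_at(p3,depot)", "pkg_at(p5,gate)", "truck_at(t2,portB)", "truck_at(t3,depot)"]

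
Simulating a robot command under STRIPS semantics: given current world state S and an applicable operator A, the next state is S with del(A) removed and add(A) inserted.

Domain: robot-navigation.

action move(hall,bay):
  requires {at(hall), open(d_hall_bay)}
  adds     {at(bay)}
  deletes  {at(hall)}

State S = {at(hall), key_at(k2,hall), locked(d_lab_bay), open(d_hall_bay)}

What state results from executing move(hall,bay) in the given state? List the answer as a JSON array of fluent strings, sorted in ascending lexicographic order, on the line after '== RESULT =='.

Compute (S \ del) ∪ add:
  pre ⊆ S: {at(hall), open(d_hall_bay)} ⊆ S  — applicable
  S \ del = {key_at(k2,hall), locked(d_lab_bay), open(d_hall_bay)}
  ∪ add   = {at(bay), key_at(k2,hall), locked(d_lab_bay), open(d_hall_bay)}

== RESULT ==
["at(bay)", "key_at(k2,hall)", "locked(d_lab_bay)", "open(d_hall_bay)"]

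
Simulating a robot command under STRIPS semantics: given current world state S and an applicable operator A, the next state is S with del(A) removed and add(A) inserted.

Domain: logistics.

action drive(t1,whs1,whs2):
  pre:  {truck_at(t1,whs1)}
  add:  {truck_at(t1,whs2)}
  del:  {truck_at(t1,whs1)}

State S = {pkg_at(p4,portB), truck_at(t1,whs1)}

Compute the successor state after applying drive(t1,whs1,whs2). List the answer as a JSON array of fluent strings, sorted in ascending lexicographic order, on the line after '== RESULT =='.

Compute (S \ del) ∪ add:
  pre ⊆ S: {truck_at(t1,whs1)} ⊆ S  — applicable
  S \ del = {pkg_at(p4,portB)}
  ∪ add   = {pkg_at(p4,portB), truck_at(t1,whs2)}

== RESULT ==
["pkg_at(p4,portB)", "truck_at(t1,whs2)"]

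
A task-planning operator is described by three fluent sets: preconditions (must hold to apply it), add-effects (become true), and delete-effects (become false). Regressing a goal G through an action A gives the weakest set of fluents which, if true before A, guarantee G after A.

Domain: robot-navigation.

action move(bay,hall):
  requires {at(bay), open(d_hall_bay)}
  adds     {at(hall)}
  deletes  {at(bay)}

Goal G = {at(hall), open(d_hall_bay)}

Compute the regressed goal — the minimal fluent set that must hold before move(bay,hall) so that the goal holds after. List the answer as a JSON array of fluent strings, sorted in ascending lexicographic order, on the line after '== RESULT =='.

Compute (G \ add) ∪ pre:
  G ∩ del = {}  (empty — regression defined)
  G \ add = {at(hall), open(d_hall_bay)} \ {at(hall)} = {open(d_hall_bay)}
  ∪ pre   = {open(d_hall_bay)} ∪ {at(bay), open(d_hall_bay)}
          = {at(bay), open(d_hall_bay)}

== RESULT ==
["at(bay)", "open(d_hall_bay)"]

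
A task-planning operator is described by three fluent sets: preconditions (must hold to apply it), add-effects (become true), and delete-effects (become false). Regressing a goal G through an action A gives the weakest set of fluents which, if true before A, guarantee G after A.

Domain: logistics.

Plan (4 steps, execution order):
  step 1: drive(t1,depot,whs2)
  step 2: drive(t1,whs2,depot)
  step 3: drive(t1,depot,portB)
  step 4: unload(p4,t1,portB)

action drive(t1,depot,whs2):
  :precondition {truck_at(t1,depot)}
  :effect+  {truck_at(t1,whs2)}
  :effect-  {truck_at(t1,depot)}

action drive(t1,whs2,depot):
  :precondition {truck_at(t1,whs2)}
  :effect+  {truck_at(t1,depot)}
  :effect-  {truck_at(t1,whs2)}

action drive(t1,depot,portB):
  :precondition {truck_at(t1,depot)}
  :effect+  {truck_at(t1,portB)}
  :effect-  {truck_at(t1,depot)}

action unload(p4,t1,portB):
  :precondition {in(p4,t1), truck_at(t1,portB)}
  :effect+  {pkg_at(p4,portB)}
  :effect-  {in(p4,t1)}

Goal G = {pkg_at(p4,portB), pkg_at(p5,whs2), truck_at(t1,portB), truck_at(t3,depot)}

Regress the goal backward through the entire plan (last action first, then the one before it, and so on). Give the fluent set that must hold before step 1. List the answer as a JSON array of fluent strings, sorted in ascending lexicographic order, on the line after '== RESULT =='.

Regress step by step:
  through step 4 (unload(p4,t1,portB)): drop {pkg_at(p4,portB)}, keep {pkg_at(p5,whs2), truck_at(t1,portB), truck_at(t3,depot)}, require {in(p4,t1), truck_at(t1,portB)}
    → {in(p4,t1), pkg_at(p5,whs2), truck_at(t1,portB), truck_at(t3,depot)}
  through step 3 (drive(t1,depot,portB)): drop {truck_at(t1,portB)}, keep {in(p4,t1), pkg_at(p5,whs2), truck_at(t3,depot)}, require {truck_at(t1,depot)}
    → {in(p4,t1), pkg_at(p5,whs2), truck_at(t1,depot), truck_at(t3,depot)}
  through step 2 (drive(t1,whs2,depot)): drop {truck_at(t1,depot)}, keep {in(p4,t1), pkg_at(p5,whs2), truck_at(t3,depot)}, require {truck_at(t1,whs2)}
    → {in(p4,t1), pkg_at(p5,whs2), truck_at(t1,whs2), truck_at(t3,depot)}
  through step 1 (drive(t1,depot,whs2)): drop {truck_at(t1,whs2)}, keep {in(p4,t1), pkg_at(p5,whs2), truck_at(t3,depot)}, require {truck_at(t1,depot)}
    → {in(p4,t1), pkg_at(p5,whs2), truck_at(t1,depot), truck_at(t3,depot)}

== RESULT ==
["in(p4,t1)", "pkg_at(p5,whs2)", "truck_at(t1,depot)", "truck_at(t3,depot)"]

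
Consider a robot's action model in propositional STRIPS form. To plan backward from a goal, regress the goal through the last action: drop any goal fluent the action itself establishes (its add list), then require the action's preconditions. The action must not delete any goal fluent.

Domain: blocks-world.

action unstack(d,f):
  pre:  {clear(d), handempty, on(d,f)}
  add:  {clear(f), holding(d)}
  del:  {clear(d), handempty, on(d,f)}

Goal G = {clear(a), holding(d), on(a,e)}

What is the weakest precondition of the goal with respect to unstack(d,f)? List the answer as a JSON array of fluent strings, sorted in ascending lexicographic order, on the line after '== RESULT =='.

Regress:
  G ∩ del = {}  (empty — regression defined)
  G \ add = {clear(a), holding(d), on(a,e)} \ {clear(f), holding(d)} = {clear(a), on(a,e)}
  ∪ pre   = {clear(a), on(a,e)} ∪ {clear(d), handempty, on(d,f)}
          = {clear(a), clear(d), handempty, on(a,e), on(d,f)}

== RESULT ==
["clear(a)", "clear(d)", "handempty", "on(a,e)", "on(d,f)"]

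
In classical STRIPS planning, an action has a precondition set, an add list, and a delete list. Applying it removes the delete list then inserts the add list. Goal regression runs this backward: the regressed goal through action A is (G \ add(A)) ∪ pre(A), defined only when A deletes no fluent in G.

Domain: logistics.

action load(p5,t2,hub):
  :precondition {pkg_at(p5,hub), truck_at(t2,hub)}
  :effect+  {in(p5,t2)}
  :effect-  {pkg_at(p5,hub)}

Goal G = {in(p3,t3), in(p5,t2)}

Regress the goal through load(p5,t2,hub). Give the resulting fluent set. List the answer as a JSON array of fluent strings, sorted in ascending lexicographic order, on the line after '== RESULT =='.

Regress:
  G ∩ del = {}  (empty — regression defined)
  G \ add = {in(p3,t3), in(p5,t2)} \ {in(p5,t2)} = {in(p3,t3)}
  ∪ pre   = {in(p3,t3)} ∪ {pkg_at(p5,hub), truck_at(t2,hub)}
          = {in(p3,t3), pkg_at(p5,hub), truck_at(t2,hub)}

== RESULT ==
["in(p3,t3)", "pkg_at(p5,hub)", "truck_at(t2,hub)"]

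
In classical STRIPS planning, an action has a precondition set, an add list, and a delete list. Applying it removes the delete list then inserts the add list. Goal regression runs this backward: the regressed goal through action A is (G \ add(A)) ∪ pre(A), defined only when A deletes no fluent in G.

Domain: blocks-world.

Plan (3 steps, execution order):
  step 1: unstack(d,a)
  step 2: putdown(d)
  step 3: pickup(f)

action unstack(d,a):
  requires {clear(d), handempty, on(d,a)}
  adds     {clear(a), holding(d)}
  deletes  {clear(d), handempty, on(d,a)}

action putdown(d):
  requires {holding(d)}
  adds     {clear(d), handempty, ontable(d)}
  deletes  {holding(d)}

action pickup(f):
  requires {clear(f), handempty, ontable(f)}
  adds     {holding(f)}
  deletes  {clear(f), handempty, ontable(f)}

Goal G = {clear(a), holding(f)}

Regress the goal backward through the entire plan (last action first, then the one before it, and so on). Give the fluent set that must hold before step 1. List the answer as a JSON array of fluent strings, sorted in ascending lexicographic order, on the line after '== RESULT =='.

Regress step by step:
  through step 3 (pickup(f)): drop {holding(f)}, keep {clear(a)}, require {clear(f), handempty, ontable(f)}
    → {clear(a), clear(f), handempty, ontable(f)}
  through step 2 (putdown(d)): drop {handempty}, keep {clear(a), clear(f), ontable(f)}, require {holding(d)}
    → {clear(a), clear(f), holding(d), ontable(f)}
  through step 1 (unstack(d,a)): drop {clear(a), holding(d)}, keep {clear(f), ontable(f)}, require {clear(d), handempty, on(d,a)}
    → {clear(d), clear(f), handempty, on(d,a), ontable(f)}

== RESULT ==
["clear(d)", "clear(f)", "handempty", "on(d,a)", "ontable(f)"]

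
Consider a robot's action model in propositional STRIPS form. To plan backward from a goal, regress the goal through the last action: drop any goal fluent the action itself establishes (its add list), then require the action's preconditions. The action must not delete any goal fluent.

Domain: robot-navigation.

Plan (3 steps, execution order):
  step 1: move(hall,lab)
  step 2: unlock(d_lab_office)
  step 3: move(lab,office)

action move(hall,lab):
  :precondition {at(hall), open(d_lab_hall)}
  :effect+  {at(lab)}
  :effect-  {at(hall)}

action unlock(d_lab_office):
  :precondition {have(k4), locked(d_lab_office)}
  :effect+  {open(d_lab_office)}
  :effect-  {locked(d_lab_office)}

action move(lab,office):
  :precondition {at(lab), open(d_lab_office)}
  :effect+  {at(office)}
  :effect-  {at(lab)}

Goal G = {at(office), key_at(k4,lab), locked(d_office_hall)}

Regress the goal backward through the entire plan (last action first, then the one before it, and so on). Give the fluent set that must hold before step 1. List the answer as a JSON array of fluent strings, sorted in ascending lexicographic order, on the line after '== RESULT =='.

Regress step by step:
  through step 3 (move(lab,office)): drop {at(office)}, keep {key_at(k4,lab), locked(d_office_hall)}, require {at(lab), open(d_lab_office)}
    → {at(lab), key_at(k4,lab), locked(d_office_hall), open(d_lab_office)}
  through step 2 (unlock(d_lab_office)): drop {open(d_lab_office)}, keep {at(lab), key_at(k4,lab), locked(d_office_hall)}, require {have(k4), locked(d_lab_office)}
    → {at(lab), have(k4), key_at(k4,lab), locked(d_lab_office), locked(d_office_hall)}
  through step 1 (move(hall,lab)): drop {at(lab)}, keep {have(k4), key_at(k4,lab), locked(d_lab_office), locked(d_office_hall)}, require {at(hall), open(d_lab_hall)}
    → {at(hall), have(k4), key_at(k4,lab), locked(d_lab_office), locked(d_office_hall), open(d_lab_hall)}

== RESULT ==
["at(hall)", "have(k4)", "key_at(k4,lab)", "locked(d_lab_office)", "locked(d_office_hall)", "open(d_lab_hall)"]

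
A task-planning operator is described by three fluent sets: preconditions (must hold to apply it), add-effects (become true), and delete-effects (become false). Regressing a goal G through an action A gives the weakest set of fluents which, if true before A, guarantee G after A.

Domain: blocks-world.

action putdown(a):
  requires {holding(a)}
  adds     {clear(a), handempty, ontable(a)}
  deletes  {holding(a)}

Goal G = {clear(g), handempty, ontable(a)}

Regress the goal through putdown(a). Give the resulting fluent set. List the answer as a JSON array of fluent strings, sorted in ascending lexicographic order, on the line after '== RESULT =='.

Compute (G \ add) ∪ pre:
  G ∩ del = {}  (empty — regression defined)
  G \ add = {clear(g), handempty, ontable(a)} \ {clear(a), handempty, ontable(a)} = {clear(g)}
  ∪ pre   = {clear(g)} ∪ {holding(a)}
          = {clear(g), holding(a)}

== RESULT ==
["clear(g)", "holding(a)"]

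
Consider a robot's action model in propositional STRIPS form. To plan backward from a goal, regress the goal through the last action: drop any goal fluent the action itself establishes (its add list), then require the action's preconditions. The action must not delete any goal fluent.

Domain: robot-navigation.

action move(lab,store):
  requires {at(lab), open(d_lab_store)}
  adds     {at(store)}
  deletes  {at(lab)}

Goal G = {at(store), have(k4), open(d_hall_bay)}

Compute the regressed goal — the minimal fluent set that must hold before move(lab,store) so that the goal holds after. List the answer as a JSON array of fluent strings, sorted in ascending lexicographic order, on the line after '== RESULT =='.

Regress:
  G ∩ del = {}  (empty — regression defined)
  G \ add = {at(store), have(k4), open(d_hall_bay)} \ {at(store)} = {have(k4), open(d_hall_bay)}
  ∪ pre   = {have(k4), open(d_hall_bay)} ∪ {at(lab), open(d_lab_store)}
          = {at(lab), have(k4), open(d_hall_bay), open(d_lab_store)}

== RESULT ==
["at(lab)", "have(k4)", "open(d_hall_bay)", "open(d_lab_store)"]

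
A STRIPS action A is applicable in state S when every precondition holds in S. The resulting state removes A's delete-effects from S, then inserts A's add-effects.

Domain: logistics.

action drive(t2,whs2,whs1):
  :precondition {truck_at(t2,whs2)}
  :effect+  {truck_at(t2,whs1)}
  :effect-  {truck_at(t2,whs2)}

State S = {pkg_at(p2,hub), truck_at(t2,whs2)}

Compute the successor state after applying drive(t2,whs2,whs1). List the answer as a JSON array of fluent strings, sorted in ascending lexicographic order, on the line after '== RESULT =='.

Progress:
  pre ⊆ S: {truck_at(t2,whs2)} ⊆ S  — applicable
  S \ del = {pkg_at(p2,hub)}
  ∪ add   = {pkg_at(p2,hub), truck_at(t2,whs1)}

== RESULT ==
["pkg_at(p2,hub)", "truck_at(t2,whs1)"]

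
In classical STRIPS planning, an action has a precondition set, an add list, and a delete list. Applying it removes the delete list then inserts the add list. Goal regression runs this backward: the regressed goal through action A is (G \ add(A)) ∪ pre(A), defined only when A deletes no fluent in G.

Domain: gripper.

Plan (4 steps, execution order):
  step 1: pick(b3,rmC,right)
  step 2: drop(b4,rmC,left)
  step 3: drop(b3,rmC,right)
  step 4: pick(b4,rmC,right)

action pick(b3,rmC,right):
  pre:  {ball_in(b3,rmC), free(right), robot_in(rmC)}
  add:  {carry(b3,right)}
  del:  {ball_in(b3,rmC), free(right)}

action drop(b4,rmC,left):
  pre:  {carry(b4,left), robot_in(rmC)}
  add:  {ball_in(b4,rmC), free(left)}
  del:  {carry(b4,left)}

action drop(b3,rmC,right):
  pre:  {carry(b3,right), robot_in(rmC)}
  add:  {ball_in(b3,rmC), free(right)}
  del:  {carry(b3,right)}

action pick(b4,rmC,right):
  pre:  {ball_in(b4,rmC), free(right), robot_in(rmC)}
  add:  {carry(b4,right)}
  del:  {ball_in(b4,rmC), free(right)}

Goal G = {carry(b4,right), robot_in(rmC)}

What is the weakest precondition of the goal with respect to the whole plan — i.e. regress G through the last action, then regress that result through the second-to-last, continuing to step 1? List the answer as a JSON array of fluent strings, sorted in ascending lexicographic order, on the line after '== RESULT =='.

Regress step by step:
  through step 4 (pick(b4,rmC,right)): drop {carry(b4,right)}, keep {robot_in(rmC)}, require {ball_in(b4,rmC), free(right), robot_in(rmC)}
    → {ball_in(b4,rmC), free(right), robot_in(rmC)}
  through step 3 (drop(b3,rmC,right)): drop {free(right)}, keep {ball_in(b4,rmC), robot_in(rmC)}, require {carry(b3,right), robot_in(rmC)}
    → {ball_in(b4,rmC), carry(b3,right), robot_in(rmC)}
  through step 2 (drop(b4,rmC,left)): drop {ball_in(b4,rmC)}, keep {carry(b3,right), robot_in(rmC)}, require {carry(b4,left), robot_in(rmC)}
    → {carry(b3,right), carry(b4,left), robot_in(rmC)}
  through step 1 (pick(b3,rmC,right)): drop {carry(b3,right)}, keep {carry(b4,left), robot_in(rmC)}, require {ball_in(b3,rmC), free(right), robot_in(rmC)}
    → {ball_in(b3,rmC), carry(b4,left), free(right), robot_in(rmC)}

== RESULT ==
["ball_in(b3,rmC)", "carry(b4,left)", "free(right)", "robot_in(rmC)"]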